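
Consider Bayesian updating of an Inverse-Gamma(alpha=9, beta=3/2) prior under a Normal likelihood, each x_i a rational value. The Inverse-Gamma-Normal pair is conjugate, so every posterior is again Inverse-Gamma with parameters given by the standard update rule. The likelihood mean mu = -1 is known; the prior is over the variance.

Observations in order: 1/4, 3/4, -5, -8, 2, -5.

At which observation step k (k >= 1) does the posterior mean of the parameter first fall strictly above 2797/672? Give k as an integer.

k = 6

obs 1: x=1/4 → posterior Inverse-Gamma(19/2, 73/32)
obs 2: x=3/4 → posterior Inverse-Gamma(10, 61/16)
obs 3: x=-5 → posterior Inverse-Gamma(21/2, 189/16)
obs 4: x=-8 → posterior Inverse-Gamma(11, 581/16)
obs 5: x=2 → posterior Inverse-Gamma(23/2, 653/16)
obs 6: x=-5 → posterior Inverse-Gamma(12, 781/16)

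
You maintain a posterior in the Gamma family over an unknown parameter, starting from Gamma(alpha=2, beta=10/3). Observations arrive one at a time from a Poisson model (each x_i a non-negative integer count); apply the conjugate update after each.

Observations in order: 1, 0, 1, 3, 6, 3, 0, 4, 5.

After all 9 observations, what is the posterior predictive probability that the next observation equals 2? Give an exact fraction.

187598328034355985744680241204712838252169/720575940379279360000000000000000000000000

obs 1: x=1 → posterior Gamma(3, 13/3)
obs 2: x=0 → posterior Gamma(3, 16/3)
obs 3: x=1 → posterior Gamma(4, 19/3)
obs 4: x=3 → posterior Gamma(7, 22/3)
obs 5: x=6 → posterior Gamma(13, 25/3)
obs 6: x=3 → posterior Gamma(16, 28/3)
obs 7: x=0 → posterior Gamma(16, 31/3)
obs 8: x=4 → posterior Gamma(20, 34/3)
obs 9: x=5 → posterior Gamma(25, 37/3)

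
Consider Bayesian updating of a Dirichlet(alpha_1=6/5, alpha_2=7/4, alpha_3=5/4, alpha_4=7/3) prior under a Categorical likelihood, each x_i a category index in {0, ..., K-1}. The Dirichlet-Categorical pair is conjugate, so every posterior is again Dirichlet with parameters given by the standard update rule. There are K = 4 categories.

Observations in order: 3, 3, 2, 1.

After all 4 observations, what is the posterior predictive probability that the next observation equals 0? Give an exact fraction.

9/79

obs 1: x=3 → posterior Dirichlet(6/5, 7/4, 5/4, 10/3)
obs 2: x=3 → posterior Dirichlet(6/5, 7/4, 5/4, 13/3)
obs 3: x=2 → posterior Dirichlet(6/5, 7/4, 9/4, 13/3)
obs 4: x=1 → posterior Dirichlet(6/5, 11/4, 9/4, 13/3)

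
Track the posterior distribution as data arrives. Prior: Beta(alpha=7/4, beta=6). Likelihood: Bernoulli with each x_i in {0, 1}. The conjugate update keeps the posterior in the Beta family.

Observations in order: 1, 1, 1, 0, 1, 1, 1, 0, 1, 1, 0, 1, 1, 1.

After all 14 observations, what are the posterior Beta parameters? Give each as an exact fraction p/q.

obs 1: x=1 → posterior Beta(11/4, 6)
obs 2: x=1 → posterior Beta(15/4, 6)
obs 3: x=1 → posterior Beta(19/4, 6)
obs 4: x=0 → posterior Beta(19/4, 7)
obs 5: x=1 → posterior Beta(23/4, 7)
obs 6: x=1 → posterior Beta(27/4, 7)
obs 7: x=1 → posterior Beta(31/4, 7)
obs 8: x=0 → posterior Beta(31/4, 8)
obs 9: x=1 → posterior Beta(35/4, 8)
obs 10: x=1 → posterior Beta(39/4, 8)
obs 11: x=0 → posterior Beta(39/4, 9)
obs 12: x=1 → posterior Beta(43/4, 9)
obs 13: x=1 → posterior Beta(47/4, 9)
obs 14: x=1 → posterior Beta(51/4, 9)

alpha=51/4, beta=9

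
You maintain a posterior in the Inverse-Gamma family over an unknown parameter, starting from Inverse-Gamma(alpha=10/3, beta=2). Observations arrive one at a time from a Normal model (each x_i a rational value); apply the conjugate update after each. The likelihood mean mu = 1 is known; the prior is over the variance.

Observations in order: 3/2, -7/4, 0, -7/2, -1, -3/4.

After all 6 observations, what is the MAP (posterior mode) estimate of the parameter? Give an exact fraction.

963/352

obs 1: x=3/2 → posterior Inverse-Gamma(23/6, 17/8)
obs 2: x=-7/4 → posterior Inverse-Gamma(13/3, 189/32)
obs 3: x=0 → posterior Inverse-Gamma(29/6, 205/32)
obs 4: x=-7/2 → posterior Inverse-Gamma(16/3, 529/32)
obs 5: x=-1 → posterior Inverse-Gamma(35/6, 593/32)
obs 6: x=-3/4 → posterior Inverse-Gamma(19/3, 321/16)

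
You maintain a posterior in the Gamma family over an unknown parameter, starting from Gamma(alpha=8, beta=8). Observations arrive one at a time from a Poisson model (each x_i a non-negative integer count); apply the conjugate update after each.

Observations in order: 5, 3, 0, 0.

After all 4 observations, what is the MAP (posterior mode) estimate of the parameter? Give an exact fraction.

obs 1: x=5 → posterior Gamma(13, 9)
obs 2: x=3 → posterior Gamma(16, 10)
obs 3: x=0 → posterior Gamma(16, 11)
obs 4: x=0 → posterior Gamma(16, 12)

5/4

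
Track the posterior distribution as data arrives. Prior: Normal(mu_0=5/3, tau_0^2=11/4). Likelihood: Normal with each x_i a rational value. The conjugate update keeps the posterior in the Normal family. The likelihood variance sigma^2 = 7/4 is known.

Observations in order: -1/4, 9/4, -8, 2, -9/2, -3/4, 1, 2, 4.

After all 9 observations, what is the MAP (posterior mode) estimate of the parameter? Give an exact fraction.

obs 1: x=-1/4 → posterior Normal(107/216, 77/72)
obs 2: x=9/4 → posterior Normal(101/87, 77/116)
obs 3: x=-8 → posterior Normal(-163/120, 77/160)
obs 4: x=2 → posterior Normal(-97/153, 77/204)
obs 5: x=-9/2 → posterior Normal(-491/372, 77/248)
obs 6: x=-3/4 → posterior Normal(-1081/876, 77/292)
obs 7: x=1 → posterior Normal(-949/1008, 11/48)
obs 8: x=2 → posterior Normal(-137/228, 77/380)
obs 9: x=4 → posterior Normal(-157/1272, 77/424)

-157/1272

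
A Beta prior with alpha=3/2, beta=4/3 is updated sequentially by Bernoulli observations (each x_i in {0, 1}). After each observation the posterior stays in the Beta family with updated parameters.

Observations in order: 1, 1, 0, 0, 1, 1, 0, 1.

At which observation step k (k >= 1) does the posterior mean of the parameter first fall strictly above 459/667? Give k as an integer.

k = 2

obs 1: x=1 → posterior Beta(5/2, 4/3)
obs 2: x=1 → posterior Beta(7/2, 4/3)
obs 3: x=0 → posterior Beta(7/2, 7/3)
obs 4: x=0 → posterior Beta(7/2, 10/3)
obs 5: x=1 → posterior Beta(9/2, 10/3)
obs 6: x=1 → posterior Beta(11/2, 10/3)
obs 7: x=0 → posterior Beta(11/2, 13/3)
obs 8: x=1 → posterior Beta(13/2, 13/3)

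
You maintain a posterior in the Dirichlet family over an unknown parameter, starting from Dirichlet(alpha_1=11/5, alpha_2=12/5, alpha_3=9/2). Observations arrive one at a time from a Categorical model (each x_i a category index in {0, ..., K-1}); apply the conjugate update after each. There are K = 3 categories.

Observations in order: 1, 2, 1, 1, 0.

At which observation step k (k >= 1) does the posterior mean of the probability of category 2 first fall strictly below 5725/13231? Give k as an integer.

k = 4

obs 1: x=1 → posterior Dirichlet(11/5, 17/5, 9/2)
obs 2: x=2 → posterior Dirichlet(11/5, 17/5, 11/2)
obs 3: x=1 → posterior Dirichlet(11/5, 22/5, 11/2)
obs 4: x=1 → posterior Dirichlet(11/5, 27/5, 11/2)
obs 5: x=0 → posterior Dirichlet(16/5, 27/5, 11/2)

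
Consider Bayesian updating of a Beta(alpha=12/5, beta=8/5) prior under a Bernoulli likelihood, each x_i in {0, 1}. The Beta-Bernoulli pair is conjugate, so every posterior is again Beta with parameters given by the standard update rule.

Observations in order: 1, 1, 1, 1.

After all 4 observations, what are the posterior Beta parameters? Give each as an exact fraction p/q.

alpha=32/5, beta=8/5

obs 1: x=1 → posterior Beta(17/5, 8/5)
obs 2: x=1 → posterior Beta(22/5, 8/5)
obs 3: x=1 → posterior Beta(27/5, 8/5)
obs 4: x=1 → posterior Beta(32/5, 8/5)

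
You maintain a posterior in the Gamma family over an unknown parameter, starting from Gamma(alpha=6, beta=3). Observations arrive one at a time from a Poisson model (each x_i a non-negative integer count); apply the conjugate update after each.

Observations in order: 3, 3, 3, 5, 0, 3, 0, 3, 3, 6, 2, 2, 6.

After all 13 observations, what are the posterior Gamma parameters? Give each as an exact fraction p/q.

alpha=45, beta=16

obs 1: x=3 → posterior Gamma(9, 4)
obs 2: x=3 → posterior Gamma(12, 5)
obs 3: x=3 → posterior Gamma(15, 6)
obs 4: x=5 → posterior Gamma(20, 7)
obs 5: x=0 → posterior Gamma(20, 8)
obs 6: x=3 → posterior Gamma(23, 9)
obs 7: x=0 → posterior Gamma(23, 10)
obs 8: x=3 → posterior Gamma(26, 11)
obs 9: x=3 → posterior Gamma(29, 12)
obs 10: x=6 → posterior Gamma(35, 13)
obs 11: x=2 → posterior Gamma(37, 14)
obs 12: x=2 → posterior Gamma(39, 15)
obs 13: x=6 → posterior Gamma(45, 16)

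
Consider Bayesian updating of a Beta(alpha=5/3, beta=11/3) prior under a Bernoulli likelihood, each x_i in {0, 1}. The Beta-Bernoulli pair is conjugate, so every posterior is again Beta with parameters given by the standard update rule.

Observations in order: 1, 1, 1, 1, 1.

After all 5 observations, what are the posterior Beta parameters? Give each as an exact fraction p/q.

alpha=20/3, beta=11/3

obs 1: x=1 → posterior Beta(8/3, 11/3)
obs 2: x=1 → posterior Beta(11/3, 11/3)
obs 3: x=1 → posterior Beta(14/3, 11/3)
obs 4: x=1 → posterior Beta(17/3, 11/3)
obs 5: x=1 → posterior Beta(20/3, 11/3)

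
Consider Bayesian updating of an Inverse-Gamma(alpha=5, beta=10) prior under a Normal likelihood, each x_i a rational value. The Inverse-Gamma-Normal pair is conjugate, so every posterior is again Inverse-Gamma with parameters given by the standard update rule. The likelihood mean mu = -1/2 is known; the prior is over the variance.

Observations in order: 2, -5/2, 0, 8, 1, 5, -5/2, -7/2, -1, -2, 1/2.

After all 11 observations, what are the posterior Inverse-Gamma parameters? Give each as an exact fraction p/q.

alpha=21/2, beta=607/8

obs 1: x=2 → posterior Inverse-Gamma(11/2, 105/8)
obs 2: x=-5/2 → posterior Inverse-Gamma(6, 121/8)
obs 3: x=0 → posterior Inverse-Gamma(13/2, 61/4)
obs 4: x=8 → posterior Inverse-Gamma(7, 411/8)
obs 5: x=1 → posterior Inverse-Gamma(15/2, 105/2)
obs 6: x=5 → posterior Inverse-Gamma(8, 541/8)
obs 7: x=-5/2 → posterior Inverse-Gamma(17/2, 557/8)
obs 8: x=-7/2 → posterior Inverse-Gamma(9, 593/8)
obs 9: x=-1 → posterior Inverse-Gamma(19/2, 297/4)
obs 10: x=-2 → posterior Inverse-Gamma(10, 603/8)
obs 11: x=1/2 → posterior Inverse-Gamma(21/2, 607/8)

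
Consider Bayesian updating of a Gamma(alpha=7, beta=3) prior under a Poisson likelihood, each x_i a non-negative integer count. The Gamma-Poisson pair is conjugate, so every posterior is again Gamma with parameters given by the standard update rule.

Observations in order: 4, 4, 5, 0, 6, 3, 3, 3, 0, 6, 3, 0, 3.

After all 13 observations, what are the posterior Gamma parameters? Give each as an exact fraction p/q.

alpha=47, beta=16

obs 1: x=4 → posterior Gamma(11, 4)
obs 2: x=4 → posterior Gamma(15, 5)
obs 3: x=5 → posterior Gamma(20, 6)
obs 4: x=0 → posterior Gamma(20, 7)
obs 5: x=6 → posterior Gamma(26, 8)
obs 6: x=3 → posterior Gamma(29, 9)
obs 7: x=3 → posterior Gamma(32, 10)
obs 8: x=3 → posterior Gamma(35, 11)
obs 9: x=0 → posterior Gamma(35, 12)
obs 10: x=6 → posterior Gamma(41, 13)
obs 11: x=3 → posterior Gamma(44, 14)
obs 12: x=0 → posterior Gamma(44, 15)
obs 13: x=3 → posterior Gamma(47, 16)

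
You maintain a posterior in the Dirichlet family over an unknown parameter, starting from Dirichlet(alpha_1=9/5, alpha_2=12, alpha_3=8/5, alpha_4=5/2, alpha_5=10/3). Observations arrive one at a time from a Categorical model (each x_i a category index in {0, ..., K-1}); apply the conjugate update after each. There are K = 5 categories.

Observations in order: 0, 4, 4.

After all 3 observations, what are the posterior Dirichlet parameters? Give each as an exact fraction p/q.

obs 1: x=0 → posterior Dirichlet(14/5, 12, 8/5, 5/2, 10/3)
obs 2: x=4 → posterior Dirichlet(14/5, 12, 8/5, 5/2, 13/3)
obs 3: x=4 → posterior Dirichlet(14/5, 12, 8/5, 5/2, 16/3)

alpha_1=14/5, alpha_2=12, alpha_3=8/5, alpha_4=5/2, alpha_5=16/3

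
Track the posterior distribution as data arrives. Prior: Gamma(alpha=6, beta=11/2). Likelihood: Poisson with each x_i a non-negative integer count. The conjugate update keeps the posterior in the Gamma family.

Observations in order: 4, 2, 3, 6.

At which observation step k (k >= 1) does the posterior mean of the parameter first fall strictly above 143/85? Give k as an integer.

k = 3

obs 1: x=4 → posterior Gamma(10, 13/2)
obs 2: x=2 → posterior Gamma(12, 15/2)
obs 3: x=3 → posterior Gamma(15, 17/2)
obs 4: x=6 → posterior Gamma(21, 19/2)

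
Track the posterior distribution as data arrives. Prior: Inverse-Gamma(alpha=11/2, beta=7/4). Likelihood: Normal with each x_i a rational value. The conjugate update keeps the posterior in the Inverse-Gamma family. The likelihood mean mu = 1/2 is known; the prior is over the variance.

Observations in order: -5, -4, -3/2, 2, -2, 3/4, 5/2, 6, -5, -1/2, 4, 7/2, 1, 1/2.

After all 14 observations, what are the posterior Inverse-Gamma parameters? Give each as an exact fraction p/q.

obs 1: x=-5 → posterior Inverse-Gamma(6, 135/8)
obs 2: x=-4 → posterior Inverse-Gamma(13/2, 27)
obs 3: x=-3/2 → posterior Inverse-Gamma(7, 29)
obs 4: x=2 → posterior Inverse-Gamma(15/2, 241/8)
obs 5: x=-2 → posterior Inverse-Gamma(8, 133/4)
obs 6: x=3/4 → posterior Inverse-Gamma(17/2, 1065/32)
obs 7: x=5/2 → posterior Inverse-Gamma(9, 1129/32)
obs 8: x=6 → posterior Inverse-Gamma(19/2, 1613/32)
obs 9: x=-5 → posterior Inverse-Gamma(10, 2097/32)
obs 10: x=-1/2 → posterior Inverse-Gamma(21/2, 2113/32)
obs 11: x=4 → posterior Inverse-Gamma(11, 2309/32)
obs 12: x=7/2 → posterior Inverse-Gamma(23/2, 2453/32)
obs 13: x=1 → posterior Inverse-Gamma(12, 2457/32)
obs 14: x=1/2 → posterior Inverse-Gamma(25/2, 2457/32)

alpha=25/2, beta=2457/32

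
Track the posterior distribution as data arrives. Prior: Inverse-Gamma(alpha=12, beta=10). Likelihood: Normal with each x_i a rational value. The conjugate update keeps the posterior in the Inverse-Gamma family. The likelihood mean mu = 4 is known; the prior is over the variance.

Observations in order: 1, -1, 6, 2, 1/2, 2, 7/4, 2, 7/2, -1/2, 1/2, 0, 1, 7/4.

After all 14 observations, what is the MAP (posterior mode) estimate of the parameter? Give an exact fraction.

obs 1: x=1 → posterior Inverse-Gamma(25/2, 29/2)
obs 2: x=-1 → posterior Inverse-Gamma(13, 27)
obs 3: x=6 → posterior Inverse-Gamma(27/2, 29)
obs 4: x=2 → posterior Inverse-Gamma(14, 31)
obs 5: x=1/2 → posterior Inverse-Gamma(29/2, 297/8)
obs 6: x=2 → posterior Inverse-Gamma(15, 313/8)
obs 7: x=7/4 → posterior Inverse-Gamma(31/2, 1333/32)
obs 8: x=2 → posterior Inverse-Gamma(16, 1397/32)
obs 9: x=7/2 → posterior Inverse-Gamma(33/2, 1401/32)
obs 10: x=-1/2 → posterior Inverse-Gamma(17, 1725/32)
obs 11: x=1/2 → posterior Inverse-Gamma(35/2, 1921/32)
obs 12: x=0 → posterior Inverse-Gamma(18, 2177/32)
obs 13: x=1 → posterior Inverse-Gamma(37/2, 2321/32)
obs 14: x=7/4 → posterior Inverse-Gamma(19, 1201/16)

1201/320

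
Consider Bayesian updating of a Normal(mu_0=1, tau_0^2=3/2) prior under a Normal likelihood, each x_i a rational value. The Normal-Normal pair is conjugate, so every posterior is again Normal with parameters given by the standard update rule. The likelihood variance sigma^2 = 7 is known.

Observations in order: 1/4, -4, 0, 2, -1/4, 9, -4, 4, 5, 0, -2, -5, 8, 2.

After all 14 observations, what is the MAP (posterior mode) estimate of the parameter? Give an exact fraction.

59/56

obs 1: x=1/4 → posterior Normal(59/68, 21/17)
obs 2: x=-4 → posterior Normal(11/80, 21/20)
obs 3: x=0 → posterior Normal(11/92, 21/23)
obs 4: x=2 → posterior Normal(35/104, 21/26)
obs 5: x=-1/4 → posterior Normal(8/29, 21/29)
obs 6: x=9 → posterior Normal(35/32, 21/32)
obs 7: x=-4 → posterior Normal(23/35, 3/5)
obs 8: x=4 → posterior Normal(35/38, 21/38)
obs 9: x=5 → posterior Normal(50/41, 21/41)
obs 10: x=0 → posterior Normal(25/22, 21/44)
obs 11: x=-2 → posterior Normal(44/47, 21/47)
obs 12: x=-5 → posterior Normal(29/50, 21/50)
obs 13: x=8 → posterior Normal(1, 21/53)
obs 14: x=2 → posterior Normal(59/56, 3/8)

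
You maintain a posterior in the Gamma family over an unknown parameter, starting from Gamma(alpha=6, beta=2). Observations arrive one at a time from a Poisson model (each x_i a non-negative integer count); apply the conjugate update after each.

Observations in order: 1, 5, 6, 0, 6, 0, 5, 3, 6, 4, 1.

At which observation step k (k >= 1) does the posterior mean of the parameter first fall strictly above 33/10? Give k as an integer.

obs 1: x=1 → posterior Gamma(7, 3)
obs 2: x=5 → posterior Gamma(12, 4)
obs 3: x=6 → posterior Gamma(18, 5)
obs 4: x=0 → posterior Gamma(18, 6)
obs 5: x=6 → posterior Gamma(24, 7)
obs 6: x=0 → posterior Gamma(24, 8)
obs 7: x=5 → posterior Gamma(29, 9)
obs 8: x=3 → posterior Gamma(32, 10)
obs 9: x=6 → posterior Gamma(38, 11)
obs 10: x=4 → posterior Gamma(42, 12)
obs 11: x=1 → posterior Gamma(43, 13)

k = 3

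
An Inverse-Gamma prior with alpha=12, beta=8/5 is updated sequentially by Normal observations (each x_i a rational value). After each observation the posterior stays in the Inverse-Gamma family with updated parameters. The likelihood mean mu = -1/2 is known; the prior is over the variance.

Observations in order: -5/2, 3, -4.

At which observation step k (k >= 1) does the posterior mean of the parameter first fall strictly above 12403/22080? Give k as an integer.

obs 1: x=-5/2 → posterior Inverse-Gamma(25/2, 18/5)
obs 2: x=3 → posterior Inverse-Gamma(13, 389/40)
obs 3: x=-4 → posterior Inverse-Gamma(27/2, 317/20)

k = 2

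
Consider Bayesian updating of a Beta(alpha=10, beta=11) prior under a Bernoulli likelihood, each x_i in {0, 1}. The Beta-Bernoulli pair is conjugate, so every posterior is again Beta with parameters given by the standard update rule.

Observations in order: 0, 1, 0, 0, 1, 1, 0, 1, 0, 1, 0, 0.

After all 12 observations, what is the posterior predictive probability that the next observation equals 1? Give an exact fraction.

5/11

obs 1: x=0 → posterior Beta(10, 12)
obs 2: x=1 → posterior Beta(11, 12)
obs 3: x=0 → posterior Beta(11, 13)
obs 4: x=0 → posterior Beta(11, 14)
obs 5: x=1 → posterior Beta(12, 14)
obs 6: x=1 → posterior Beta(13, 14)
obs 7: x=0 → posterior Beta(13, 15)
obs 8: x=1 → posterior Beta(14, 15)
obs 9: x=0 → posterior Beta(14, 16)
obs 10: x=1 → posterior Beta(15, 16)
obs 11: x=0 → posterior Beta(15, 17)
obs 12: x=0 → posterior Beta(15, 18)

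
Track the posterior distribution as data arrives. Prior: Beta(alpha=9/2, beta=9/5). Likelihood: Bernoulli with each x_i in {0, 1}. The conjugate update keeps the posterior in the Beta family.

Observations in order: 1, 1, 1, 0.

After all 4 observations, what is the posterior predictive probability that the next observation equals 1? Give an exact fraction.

75/103

obs 1: x=1 → posterior Beta(11/2, 9/5)
obs 2: x=1 → posterior Beta(13/2, 9/5)
obs 3: x=1 → posterior Beta(15/2, 9/5)
obs 4: x=0 → posterior Beta(15/2, 14/5)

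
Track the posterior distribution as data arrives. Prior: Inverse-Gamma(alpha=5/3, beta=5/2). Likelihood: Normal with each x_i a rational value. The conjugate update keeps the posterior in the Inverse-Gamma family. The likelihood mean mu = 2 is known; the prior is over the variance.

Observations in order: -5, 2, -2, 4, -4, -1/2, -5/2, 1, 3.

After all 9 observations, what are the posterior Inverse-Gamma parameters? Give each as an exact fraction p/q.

alpha=37/6, beta=277/4

obs 1: x=-5 → posterior Inverse-Gamma(13/6, 27)
obs 2: x=2 → posterior Inverse-Gamma(8/3, 27)
obs 3: x=-2 → posterior Inverse-Gamma(19/6, 35)
obs 4: x=4 → posterior Inverse-Gamma(11/3, 37)
obs 5: x=-4 → posterior Inverse-Gamma(25/6, 55)
obs 6: x=-1/2 → posterior Inverse-Gamma(14/3, 465/8)
obs 7: x=-5/2 → posterior Inverse-Gamma(31/6, 273/4)
obs 8: x=1 → posterior Inverse-Gamma(17/3, 275/4)
obs 9: x=3 → posterior Inverse-Gamma(37/6, 277/4)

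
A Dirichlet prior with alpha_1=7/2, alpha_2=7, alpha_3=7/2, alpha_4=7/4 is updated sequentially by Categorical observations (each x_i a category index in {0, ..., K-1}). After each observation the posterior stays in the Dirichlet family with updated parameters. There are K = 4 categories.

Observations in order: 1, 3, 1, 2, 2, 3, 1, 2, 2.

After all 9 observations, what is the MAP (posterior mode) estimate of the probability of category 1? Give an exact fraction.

36/83

obs 1: x=1 → posterior Dirichlet(7/2, 8, 7/2, 7/4)
obs 2: x=3 → posterior Dirichlet(7/2, 8, 7/2, 11/4)
obs 3: x=1 → posterior Dirichlet(7/2, 9, 7/2, 11/4)
obs 4: x=2 → posterior Dirichlet(7/2, 9, 9/2, 11/4)
obs 5: x=2 → posterior Dirichlet(7/2, 9, 11/2, 11/4)
obs 6: x=3 → posterior Dirichlet(7/2, 9, 11/2, 15/4)
obs 7: x=1 → posterior Dirichlet(7/2, 10, 11/2, 15/4)
obs 8: x=2 → posterior Dirichlet(7/2, 10, 13/2, 15/4)
obs 9: x=2 → posterior Dirichlet(7/2, 10, 15/2, 15/4)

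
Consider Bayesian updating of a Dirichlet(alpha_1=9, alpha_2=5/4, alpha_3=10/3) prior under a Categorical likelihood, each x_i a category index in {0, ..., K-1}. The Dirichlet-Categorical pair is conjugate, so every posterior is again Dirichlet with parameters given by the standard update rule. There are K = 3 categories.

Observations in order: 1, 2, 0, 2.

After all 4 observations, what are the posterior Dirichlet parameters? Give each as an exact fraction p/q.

obs 1: x=1 → posterior Dirichlet(9, 9/4, 10/3)
obs 2: x=2 → posterior Dirichlet(9, 9/4, 13/3)
obs 3: x=0 → posterior Dirichlet(10, 9/4, 13/3)
obs 4: x=2 → posterior Dirichlet(10, 9/4, 16/3)

alpha_1=10, alpha_2=9/4, alpha_3=16/3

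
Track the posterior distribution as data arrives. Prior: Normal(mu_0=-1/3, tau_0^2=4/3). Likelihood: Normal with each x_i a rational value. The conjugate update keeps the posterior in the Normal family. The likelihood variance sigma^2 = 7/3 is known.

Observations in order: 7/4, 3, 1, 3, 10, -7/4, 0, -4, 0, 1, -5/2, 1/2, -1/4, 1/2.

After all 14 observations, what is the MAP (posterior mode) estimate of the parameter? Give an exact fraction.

obs 1: x=7/4 → posterior Normal(14/33, 28/33)
obs 2: x=3 → posterior Normal(10/9, 28/45)
obs 3: x=1 → posterior Normal(62/57, 28/57)
obs 4: x=3 → posterior Normal(98/69, 28/69)
obs 5: x=10 → posterior Normal(218/81, 28/81)
obs 6: x=-7/4 → posterior Normal(197/93, 28/93)
obs 7: x=0 → posterior Normal(197/105, 4/15)
obs 8: x=-4 → posterior Normal(149/117, 28/117)
obs 9: x=0 → posterior Normal(149/129, 28/129)
obs 10: x=1 → posterior Normal(161/141, 28/141)
obs 11: x=-5/2 → posterior Normal(131/153, 28/153)
obs 12: x=1/2 → posterior Normal(137/165, 28/165)
obs 13: x=-1/4 → posterior Normal(134/177, 28/177)
obs 14: x=1/2 → posterior Normal(20/27, 4/27)

20/27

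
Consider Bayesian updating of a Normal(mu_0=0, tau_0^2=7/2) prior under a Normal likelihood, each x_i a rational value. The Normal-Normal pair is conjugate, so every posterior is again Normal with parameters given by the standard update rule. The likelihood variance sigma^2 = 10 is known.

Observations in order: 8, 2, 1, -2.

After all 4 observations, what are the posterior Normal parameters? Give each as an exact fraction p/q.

obs 1: x=8 → posterior Normal(56/27, 70/27)
obs 2: x=2 → posterior Normal(35/17, 35/17)
obs 3: x=1 → posterior Normal(77/41, 70/41)
obs 4: x=-2 → posterior Normal(21/16, 35/24)

mu_0=21/16, tau_0^2=35/24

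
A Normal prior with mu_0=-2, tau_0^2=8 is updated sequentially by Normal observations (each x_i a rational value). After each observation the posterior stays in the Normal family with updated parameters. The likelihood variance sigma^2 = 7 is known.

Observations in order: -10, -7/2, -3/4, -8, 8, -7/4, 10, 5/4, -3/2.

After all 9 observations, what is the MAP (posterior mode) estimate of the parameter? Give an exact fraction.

obs 1: x=-10 → posterior Normal(-94/15, 56/15)
obs 2: x=-7/2 → posterior Normal(-122/23, 56/23)
obs 3: x=-3/4 → posterior Normal(-128/31, 56/31)
obs 4: x=-8 → posterior Normal(-64/13, 56/39)
obs 5: x=8 → posterior Normal(-128/47, 56/47)
obs 6: x=-7/4 → posterior Normal(-142/55, 56/55)
obs 7: x=10 → posterior Normal(-62/63, 8/9)
obs 8: x=5/4 → posterior Normal(-52/71, 56/71)
obs 9: x=-3/2 → posterior Normal(-64/79, 56/79)

-64/79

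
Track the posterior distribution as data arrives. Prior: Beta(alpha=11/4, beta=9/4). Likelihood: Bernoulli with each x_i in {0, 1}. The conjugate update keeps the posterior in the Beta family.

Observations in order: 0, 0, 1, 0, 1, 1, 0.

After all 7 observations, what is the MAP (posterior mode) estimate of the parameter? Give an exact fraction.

obs 1: x=0 → posterior Beta(11/4, 13/4)
obs 2: x=0 → posterior Beta(11/4, 17/4)
obs 3: x=1 → posterior Beta(15/4, 17/4)
obs 4: x=0 → posterior Beta(15/4, 21/4)
obs 5: x=1 → posterior Beta(19/4, 21/4)
obs 6: x=1 → posterior Beta(23/4, 21/4)
obs 7: x=0 → posterior Beta(23/4, 25/4)

19/40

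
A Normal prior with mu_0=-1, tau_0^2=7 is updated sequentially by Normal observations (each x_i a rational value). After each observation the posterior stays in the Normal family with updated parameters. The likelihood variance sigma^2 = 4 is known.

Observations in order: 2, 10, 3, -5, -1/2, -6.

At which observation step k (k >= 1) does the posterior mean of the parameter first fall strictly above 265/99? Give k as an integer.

obs 1: x=2 → posterior Normal(10/11, 28/11)
obs 2: x=10 → posterior Normal(40/9, 14/9)
obs 3: x=3 → posterior Normal(101/25, 28/25)
obs 4: x=-5 → posterior Normal(33/16, 7/8)
obs 5: x=-1/2 → posterior Normal(125/78, 28/39)
obs 6: x=-6 → posterior Normal(41/92, 14/23)

k = 2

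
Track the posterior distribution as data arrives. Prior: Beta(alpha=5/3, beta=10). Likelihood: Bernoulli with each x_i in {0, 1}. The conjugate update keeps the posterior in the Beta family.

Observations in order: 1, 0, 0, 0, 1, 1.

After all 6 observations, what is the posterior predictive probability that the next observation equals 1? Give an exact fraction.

14/53

obs 1: x=1 → posterior Beta(8/3, 10)
obs 2: x=0 → posterior Beta(8/3, 11)
obs 3: x=0 → posterior Beta(8/3, 12)
obs 4: x=0 → posterior Beta(8/3, 13)
obs 5: x=1 → posterior Beta(11/3, 13)
obs 6: x=1 → posterior Beta(14/3, 13)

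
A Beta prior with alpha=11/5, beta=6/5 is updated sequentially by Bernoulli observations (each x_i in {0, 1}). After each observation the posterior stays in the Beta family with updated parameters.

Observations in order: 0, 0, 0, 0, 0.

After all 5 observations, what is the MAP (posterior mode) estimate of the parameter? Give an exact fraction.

obs 1: x=0 → posterior Beta(11/5, 11/5)
obs 2: x=0 → posterior Beta(11/5, 16/5)
obs 3: x=0 → posterior Beta(11/5, 21/5)
obs 4: x=0 → posterior Beta(11/5, 26/5)
obs 5: x=0 → posterior Beta(11/5, 31/5)

3/16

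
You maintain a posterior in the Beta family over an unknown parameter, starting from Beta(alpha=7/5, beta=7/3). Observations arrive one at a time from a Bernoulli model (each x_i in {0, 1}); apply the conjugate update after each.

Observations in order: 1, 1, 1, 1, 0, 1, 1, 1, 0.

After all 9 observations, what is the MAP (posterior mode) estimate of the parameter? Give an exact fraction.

111/161

obs 1: x=1 → posterior Beta(12/5, 7/3)
obs 2: x=1 → posterior Beta(17/5, 7/3)
obs 3: x=1 → posterior Beta(22/5, 7/3)
obs 4: x=1 → posterior Beta(27/5, 7/3)
obs 5: x=0 → posterior Beta(27/5, 10/3)
obs 6: x=1 → posterior Beta(32/5, 10/3)
obs 7: x=1 → posterior Beta(37/5, 10/3)
obs 8: x=1 → posterior Beta(42/5, 10/3)
obs 9: x=0 → posterior Beta(42/5, 13/3)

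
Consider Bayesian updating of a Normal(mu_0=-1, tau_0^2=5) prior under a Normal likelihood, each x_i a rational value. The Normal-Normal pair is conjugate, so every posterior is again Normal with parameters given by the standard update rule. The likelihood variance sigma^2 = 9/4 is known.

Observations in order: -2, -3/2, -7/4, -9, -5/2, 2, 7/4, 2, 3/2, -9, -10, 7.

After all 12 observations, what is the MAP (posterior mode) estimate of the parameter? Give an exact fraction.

obs 1: x=-2 → posterior Normal(-49/29, 45/29)
obs 2: x=-3/2 → posterior Normal(-79/49, 45/49)
obs 3: x=-7/4 → posterior Normal(-38/23, 15/23)
obs 4: x=-9 → posterior Normal(-294/89, 45/89)
obs 5: x=-5/2 → posterior Normal(-344/109, 45/109)
obs 6: x=2 → posterior Normal(-304/129, 15/43)
obs 7: x=7/4 → posterior Normal(-269/149, 45/149)
obs 8: x=2 → posterior Normal(-229/169, 45/169)
obs 9: x=3/2 → posterior Normal(-199/189, 5/21)
obs 10: x=-9 → posterior Normal(-379/209, 45/209)
obs 11: x=-10 → posterior Normal(-579/229, 45/229)
obs 12: x=7 → posterior Normal(-439/249, 15/83)

-439/249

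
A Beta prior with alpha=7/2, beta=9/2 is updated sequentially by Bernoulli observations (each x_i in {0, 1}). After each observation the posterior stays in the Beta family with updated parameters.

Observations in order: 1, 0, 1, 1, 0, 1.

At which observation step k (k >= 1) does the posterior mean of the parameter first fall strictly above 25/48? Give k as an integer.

obs 1: x=1 → posterior Beta(9/2, 9/2)
obs 2: x=0 → posterior Beta(9/2, 11/2)
obs 3: x=1 → posterior Beta(11/2, 11/2)
obs 4: x=1 → posterior Beta(13/2, 11/2)
obs 5: x=0 → posterior Beta(13/2, 13/2)
obs 6: x=1 → posterior Beta(15/2, 13/2)

k = 4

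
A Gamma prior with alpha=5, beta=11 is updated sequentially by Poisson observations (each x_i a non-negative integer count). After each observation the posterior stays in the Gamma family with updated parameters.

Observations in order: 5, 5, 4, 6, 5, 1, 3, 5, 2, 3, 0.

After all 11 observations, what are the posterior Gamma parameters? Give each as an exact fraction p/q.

alpha=44, beta=22

obs 1: x=5 → posterior Gamma(10, 12)
obs 2: x=5 → posterior Gamma(15, 13)
obs 3: x=4 → posterior Gamma(19, 14)
obs 4: x=6 → posterior Gamma(25, 15)
obs 5: x=5 → posterior Gamma(30, 16)
obs 6: x=1 → posterior Gamma(31, 17)
obs 7: x=3 → posterior Gamma(34, 18)
obs 8: x=5 → posterior Gamma(39, 19)
obs 9: x=2 → posterior Gamma(41, 20)
obs 10: x=3 → posterior Gamma(44, 21)
obs 11: x=0 → posterior Gamma(44, 22)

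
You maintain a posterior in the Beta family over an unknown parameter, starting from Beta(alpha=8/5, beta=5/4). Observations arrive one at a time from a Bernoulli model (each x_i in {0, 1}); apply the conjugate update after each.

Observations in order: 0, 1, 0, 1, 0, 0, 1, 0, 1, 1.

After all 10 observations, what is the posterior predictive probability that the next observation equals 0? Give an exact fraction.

125/257

obs 1: x=0 → posterior Beta(8/5, 9/4)
obs 2: x=1 → posterior Beta(13/5, 9/4)
obs 3: x=0 → posterior Beta(13/5, 13/4)
obs 4: x=1 → posterior Beta(18/5, 13/4)
obs 5: x=0 → posterior Beta(18/5, 17/4)
obs 6: x=0 → posterior Beta(18/5, 21/4)
obs 7: x=1 → posterior Beta(23/5, 21/4)
obs 8: x=0 → posterior Beta(23/5, 25/4)
obs 9: x=1 → posterior Beta(28/5, 25/4)
obs 10: x=1 → posterior Beta(33/5, 25/4)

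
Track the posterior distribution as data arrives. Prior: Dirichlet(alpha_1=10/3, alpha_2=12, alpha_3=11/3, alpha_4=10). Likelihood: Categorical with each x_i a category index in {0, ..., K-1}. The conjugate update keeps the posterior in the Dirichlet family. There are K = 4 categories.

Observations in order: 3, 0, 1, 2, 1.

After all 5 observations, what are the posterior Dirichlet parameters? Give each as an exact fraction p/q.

obs 1: x=3 → posterior Dirichlet(10/3, 12, 11/3, 11)
obs 2: x=0 → posterior Dirichlet(13/3, 12, 11/3, 11)
obs 3: x=1 → posterior Dirichlet(13/3, 13, 11/3, 11)
obs 4: x=2 → posterior Dirichlet(13/3, 13, 14/3, 11)
obs 5: x=1 → posterior Dirichlet(13/3, 14, 14/3, 11)

alpha_1=13/3, alpha_2=14, alpha_3=14/3, alpha_4=11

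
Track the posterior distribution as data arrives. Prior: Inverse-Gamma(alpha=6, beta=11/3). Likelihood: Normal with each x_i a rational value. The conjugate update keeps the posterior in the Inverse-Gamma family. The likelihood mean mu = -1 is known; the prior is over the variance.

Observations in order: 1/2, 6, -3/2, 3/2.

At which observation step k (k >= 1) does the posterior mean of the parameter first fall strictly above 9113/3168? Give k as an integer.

k = 2

obs 1: x=1/2 → posterior Inverse-Gamma(13/2, 115/24)
obs 2: x=6 → posterior Inverse-Gamma(7, 703/24)
obs 3: x=-3/2 → posterior Inverse-Gamma(15/2, 353/12)
obs 4: x=3/2 → posterior Inverse-Gamma(8, 781/24)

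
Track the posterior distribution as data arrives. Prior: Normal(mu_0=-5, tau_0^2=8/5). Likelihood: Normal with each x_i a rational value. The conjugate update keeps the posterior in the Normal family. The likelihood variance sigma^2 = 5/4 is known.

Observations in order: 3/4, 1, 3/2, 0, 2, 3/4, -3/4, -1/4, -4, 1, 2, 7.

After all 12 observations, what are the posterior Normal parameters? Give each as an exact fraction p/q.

mu_0=227/409, tau_0^2=40/409

obs 1: x=3/4 → posterior Normal(-101/57, 40/57)
obs 2: x=1 → posterior Normal(-69/89, 40/89)
obs 3: x=3/2 → posterior Normal(-21/121, 40/121)
obs 4: x=0 → posterior Normal(-7/51, 40/153)
obs 5: x=2 → posterior Normal(43/185, 8/37)
obs 6: x=3/4 → posterior Normal(67/217, 40/217)
obs 7: x=-3/4 → posterior Normal(43/249, 40/249)
obs 8: x=-1/4 → posterior Normal(35/281, 40/281)
obs 9: x=-4 → posterior Normal(-93/313, 40/313)
obs 10: x=1 → posterior Normal(-61/345, 8/69)
obs 11: x=2 → posterior Normal(3/377, 40/377)
obs 12: x=7 → posterior Normal(227/409, 40/409)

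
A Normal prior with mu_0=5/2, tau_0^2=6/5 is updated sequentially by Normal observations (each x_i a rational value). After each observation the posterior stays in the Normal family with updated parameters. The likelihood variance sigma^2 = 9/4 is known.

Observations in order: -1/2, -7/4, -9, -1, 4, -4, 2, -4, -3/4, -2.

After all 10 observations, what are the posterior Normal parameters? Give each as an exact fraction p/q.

obs 1: x=-1/2 → posterior Normal(67/46, 18/23)
obs 2: x=-7/4 → posterior Normal(39/62, 18/31)
obs 3: x=-9 → posterior Normal(-35/26, 6/13)
obs 4: x=-1 → posterior Normal(-121/94, 18/47)
obs 5: x=4 → posterior Normal(-57/110, 18/55)
obs 6: x=-4 → posterior Normal(-121/126, 2/7)
obs 7: x=2 → posterior Normal(-89/142, 18/71)
obs 8: x=-4 → posterior Normal(-153/158, 18/79)
obs 9: x=-3/4 → posterior Normal(-55/58, 6/29)
obs 10: x=-2 → posterior Normal(-197/190, 18/95)

mu_0=-197/190, tau_0^2=18/95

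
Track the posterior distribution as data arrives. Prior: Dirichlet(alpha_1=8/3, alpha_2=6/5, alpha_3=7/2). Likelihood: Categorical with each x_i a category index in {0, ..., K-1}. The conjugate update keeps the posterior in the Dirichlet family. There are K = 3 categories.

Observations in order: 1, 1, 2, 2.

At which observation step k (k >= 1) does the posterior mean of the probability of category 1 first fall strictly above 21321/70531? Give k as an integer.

obs 1: x=1 → posterior Dirichlet(8/3, 11/5, 7/2)
obs 2: x=1 → posterior Dirichlet(8/3, 16/5, 7/2)
obs 3: x=2 → posterior Dirichlet(8/3, 16/5, 9/2)
obs 4: x=2 → posterior Dirichlet(8/3, 16/5, 11/2)

k = 2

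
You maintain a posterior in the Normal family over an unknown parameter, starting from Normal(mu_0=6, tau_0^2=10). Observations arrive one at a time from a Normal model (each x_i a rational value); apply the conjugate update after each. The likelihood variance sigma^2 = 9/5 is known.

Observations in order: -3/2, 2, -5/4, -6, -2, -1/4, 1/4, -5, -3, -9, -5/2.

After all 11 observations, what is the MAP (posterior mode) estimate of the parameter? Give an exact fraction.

-209/86

obs 1: x=-3/2 → posterior Normal(-21/59, 90/59)
obs 2: x=2 → posterior Normal(79/109, 90/109)
obs 3: x=-5/4 → posterior Normal(11/106, 30/53)
obs 4: x=-6 → posterior Normal(-567/418, 90/209)
obs 5: x=-2 → posterior Normal(-767/518, 90/259)
obs 6: x=-1/4 → posterior Normal(-132/103, 30/103)
obs 7: x=1/4 → posterior Normal(-767/718, 90/359)
obs 8: x=-5 → posterior Normal(-1267/818, 90/409)
obs 9: x=-3 → posterior Normal(-1567/918, 10/51)
obs 10: x=-9 → posterior Normal(-2467/1018, 90/509)
obs 11: x=-5/2 → posterior Normal(-209/86, 90/559)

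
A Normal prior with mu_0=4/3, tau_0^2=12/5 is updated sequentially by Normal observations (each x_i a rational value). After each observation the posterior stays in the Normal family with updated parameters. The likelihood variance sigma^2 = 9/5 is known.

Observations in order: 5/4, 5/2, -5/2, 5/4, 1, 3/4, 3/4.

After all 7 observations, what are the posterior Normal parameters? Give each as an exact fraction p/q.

mu_0=24/31, tau_0^2=36/155

obs 1: x=5/4 → posterior Normal(9/7, 36/35)
obs 2: x=5/2 → posterior Normal(19/11, 36/55)
obs 3: x=-5/2 → posterior Normal(3/5, 12/25)
obs 4: x=5/4 → posterior Normal(14/19, 36/95)
obs 5: x=1 → posterior Normal(18/23, 36/115)
obs 6: x=3/4 → posterior Normal(7/9, 4/15)
obs 7: x=3/4 → posterior Normal(24/31, 36/155)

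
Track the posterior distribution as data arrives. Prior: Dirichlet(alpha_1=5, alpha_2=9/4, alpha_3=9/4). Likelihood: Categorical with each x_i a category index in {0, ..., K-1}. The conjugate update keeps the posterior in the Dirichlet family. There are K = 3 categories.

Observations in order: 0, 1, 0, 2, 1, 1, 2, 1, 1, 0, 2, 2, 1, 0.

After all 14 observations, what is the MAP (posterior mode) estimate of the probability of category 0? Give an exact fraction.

obs 1: x=0 → posterior Dirichlet(6, 9/4, 9/4)
obs 2: x=1 → posterior Dirichlet(6, 13/4, 9/4)
obs 3: x=0 → posterior Dirichlet(7, 13/4, 9/4)
obs 4: x=2 → posterior Dirichlet(7, 13/4, 13/4)
obs 5: x=1 → posterior Dirichlet(7, 17/4, 13/4)
obs 6: x=1 → posterior Dirichlet(7, 21/4, 13/4)
obs 7: x=2 → posterior Dirichlet(7, 21/4, 17/4)
obs 8: x=1 → posterior Dirichlet(7, 25/4, 17/4)
obs 9: x=1 → posterior Dirichlet(7, 29/4, 17/4)
obs 10: x=0 → posterior Dirichlet(8, 29/4, 17/4)
obs 11: x=2 → posterior Dirichlet(8, 29/4, 21/4)
obs 12: x=2 → posterior Dirichlet(8, 29/4, 25/4)
obs 13: x=1 → posterior Dirichlet(8, 33/4, 25/4)
obs 14: x=0 → posterior Dirichlet(9, 33/4, 25/4)

16/41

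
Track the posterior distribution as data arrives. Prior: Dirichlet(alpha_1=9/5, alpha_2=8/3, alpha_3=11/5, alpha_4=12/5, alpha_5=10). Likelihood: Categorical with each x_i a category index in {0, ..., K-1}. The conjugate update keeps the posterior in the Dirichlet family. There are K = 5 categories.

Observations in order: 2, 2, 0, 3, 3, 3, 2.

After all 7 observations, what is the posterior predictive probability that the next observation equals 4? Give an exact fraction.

obs 1: x=2 → posterior Dirichlet(9/5, 8/3, 16/5, 12/5, 10)
obs 2: x=2 → posterior Dirichlet(9/5, 8/3, 21/5, 12/5, 10)
obs 3: x=0 → posterior Dirichlet(14/5, 8/3, 21/5, 12/5, 10)
obs 4: x=3 → posterior Dirichlet(14/5, 8/3, 21/5, 17/5, 10)
obs 5: x=3 → posterior Dirichlet(14/5, 8/3, 21/5, 22/5, 10)
obs 6: x=3 → posterior Dirichlet(14/5, 8/3, 21/5, 27/5, 10)
obs 7: x=2 → posterior Dirichlet(14/5, 8/3, 26/5, 27/5, 10)

150/391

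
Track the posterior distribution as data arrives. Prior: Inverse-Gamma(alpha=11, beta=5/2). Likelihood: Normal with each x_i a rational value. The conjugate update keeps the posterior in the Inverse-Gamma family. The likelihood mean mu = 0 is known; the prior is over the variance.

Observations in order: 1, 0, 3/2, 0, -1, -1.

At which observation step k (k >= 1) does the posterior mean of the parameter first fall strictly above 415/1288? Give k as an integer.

k = 3

obs 1: x=1 → posterior Inverse-Gamma(23/2, 3)
obs 2: x=0 → posterior Inverse-Gamma(12, 3)
obs 3: x=3/2 → posterior Inverse-Gamma(25/2, 33/8)
obs 4: x=0 → posterior Inverse-Gamma(13, 33/8)
obs 5: x=-1 → posterior Inverse-Gamma(27/2, 37/8)
obs 6: x=-1 → posterior Inverse-Gamma(14, 41/8)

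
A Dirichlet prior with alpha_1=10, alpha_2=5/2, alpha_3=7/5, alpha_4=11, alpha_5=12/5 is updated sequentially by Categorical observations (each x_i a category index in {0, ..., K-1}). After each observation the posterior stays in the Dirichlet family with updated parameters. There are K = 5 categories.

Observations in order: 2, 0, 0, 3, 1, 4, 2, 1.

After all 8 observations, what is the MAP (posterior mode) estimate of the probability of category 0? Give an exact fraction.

110/303

obs 1: x=2 → posterior Dirichlet(10, 5/2, 12/5, 11, 12/5)
obs 2: x=0 → posterior Dirichlet(11, 5/2, 12/5, 11, 12/5)
obs 3: x=0 → posterior Dirichlet(12, 5/2, 12/5, 11, 12/5)
obs 4: x=3 → posterior Dirichlet(12, 5/2, 12/5, 12, 12/5)
obs 5: x=1 → posterior Dirichlet(12, 7/2, 12/5, 12, 12/5)
obs 6: x=4 → posterior Dirichlet(12, 7/2, 12/5, 12, 17/5)
obs 7: x=2 → posterior Dirichlet(12, 7/2, 17/5, 12, 17/5)
obs 8: x=1 → posterior Dirichlet(12, 9/2, 17/5, 12, 17/5)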